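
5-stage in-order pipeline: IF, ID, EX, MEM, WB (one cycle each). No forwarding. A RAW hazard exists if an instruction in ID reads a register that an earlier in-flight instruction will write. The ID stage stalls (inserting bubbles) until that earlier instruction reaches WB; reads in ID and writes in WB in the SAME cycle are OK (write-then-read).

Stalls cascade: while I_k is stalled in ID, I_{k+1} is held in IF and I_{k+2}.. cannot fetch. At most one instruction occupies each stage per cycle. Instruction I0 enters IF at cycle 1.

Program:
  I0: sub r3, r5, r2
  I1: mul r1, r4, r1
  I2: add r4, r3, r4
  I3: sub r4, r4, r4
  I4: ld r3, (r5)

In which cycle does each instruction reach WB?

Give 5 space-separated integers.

Answer: 5 6 8 11 12

Derivation:
I0 sub r3 <- r5,r2: IF@1 ID@2 stall=0 (-) EX@3 MEM@4 WB@5
I1 mul r1 <- r4,r1: IF@2 ID@3 stall=0 (-) EX@4 MEM@5 WB@6
I2 add r4 <- r3,r4: IF@3 ID@4 stall=1 (RAW on I0.r3 (WB@5)) EX@6 MEM@7 WB@8
I3 sub r4 <- r4,r4: IF@4 ID@6 stall=2 (RAW on I2.r4 (WB@8)) EX@9 MEM@10 WB@11
I4 ld r3 <- r5: IF@6 ID@9 stall=0 (-) EX@10 MEM@11 WB@12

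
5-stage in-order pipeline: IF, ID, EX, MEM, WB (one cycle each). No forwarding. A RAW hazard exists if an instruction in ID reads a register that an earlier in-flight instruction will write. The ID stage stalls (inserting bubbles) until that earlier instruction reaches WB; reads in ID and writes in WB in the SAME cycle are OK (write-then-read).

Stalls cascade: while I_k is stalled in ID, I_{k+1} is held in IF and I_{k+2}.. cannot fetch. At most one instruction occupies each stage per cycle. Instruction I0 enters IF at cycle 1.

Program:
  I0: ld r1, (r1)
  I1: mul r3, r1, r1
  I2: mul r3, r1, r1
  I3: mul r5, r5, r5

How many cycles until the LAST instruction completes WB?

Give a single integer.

I0 ld r1 <- r1: IF@1 ID@2 stall=0 (-) EX@3 MEM@4 WB@5
I1 mul r3 <- r1,r1: IF@2 ID@3 stall=2 (RAW on I0.r1 (WB@5)) EX@6 MEM@7 WB@8
I2 mul r3 <- r1,r1: IF@3 ID@6 stall=0 (-) EX@7 MEM@8 WB@9
I3 mul r5 <- r5,r5: IF@6 ID@7 stall=0 (-) EX@8 MEM@9 WB@10

Answer: 10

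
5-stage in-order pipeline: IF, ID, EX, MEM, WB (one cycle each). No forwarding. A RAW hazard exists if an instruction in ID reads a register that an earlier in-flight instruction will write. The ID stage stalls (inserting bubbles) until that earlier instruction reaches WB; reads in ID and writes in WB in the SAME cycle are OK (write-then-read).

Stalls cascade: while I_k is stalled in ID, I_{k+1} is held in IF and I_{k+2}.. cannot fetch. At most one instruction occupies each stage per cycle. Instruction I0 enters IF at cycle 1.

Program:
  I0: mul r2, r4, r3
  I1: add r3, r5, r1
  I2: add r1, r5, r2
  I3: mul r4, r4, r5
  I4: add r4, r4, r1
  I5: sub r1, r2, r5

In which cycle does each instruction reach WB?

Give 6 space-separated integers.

Answer: 5 6 8 9 12 13

Derivation:
I0 mul r2 <- r4,r3: IF@1 ID@2 stall=0 (-) EX@3 MEM@4 WB@5
I1 add r3 <- r5,r1: IF@2 ID@3 stall=0 (-) EX@4 MEM@5 WB@6
I2 add r1 <- r5,r2: IF@3 ID@4 stall=1 (RAW on I0.r2 (WB@5)) EX@6 MEM@7 WB@8
I3 mul r4 <- r4,r5: IF@4 ID@6 stall=0 (-) EX@7 MEM@8 WB@9
I4 add r4 <- r4,r1: IF@6 ID@7 stall=2 (RAW on I3.r4 (WB@9)) EX@10 MEM@11 WB@12
I5 sub r1 <- r2,r5: IF@7 ID@10 stall=0 (-) EX@11 MEM@12 WB@13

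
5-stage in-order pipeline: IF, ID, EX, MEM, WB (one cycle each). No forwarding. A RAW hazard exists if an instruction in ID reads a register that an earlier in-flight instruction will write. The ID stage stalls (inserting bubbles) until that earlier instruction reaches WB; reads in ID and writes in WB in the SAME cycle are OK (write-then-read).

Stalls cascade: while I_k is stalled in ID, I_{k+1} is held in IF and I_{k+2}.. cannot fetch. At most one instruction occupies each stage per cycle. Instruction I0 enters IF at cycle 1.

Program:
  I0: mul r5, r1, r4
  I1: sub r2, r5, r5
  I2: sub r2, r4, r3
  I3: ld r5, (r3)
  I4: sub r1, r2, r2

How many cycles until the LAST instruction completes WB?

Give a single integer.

Answer: 12

Derivation:
I0 mul r5 <- r1,r4: IF@1 ID@2 stall=0 (-) EX@3 MEM@4 WB@5
I1 sub r2 <- r5,r5: IF@2 ID@3 stall=2 (RAW on I0.r5 (WB@5)) EX@6 MEM@7 WB@8
I2 sub r2 <- r4,r3: IF@3 ID@6 stall=0 (-) EX@7 MEM@8 WB@9
I3 ld r5 <- r3: IF@6 ID@7 stall=0 (-) EX@8 MEM@9 WB@10
I4 sub r1 <- r2,r2: IF@7 ID@8 stall=1 (RAW on I2.r2 (WB@9)) EX@10 MEM@11 WB@12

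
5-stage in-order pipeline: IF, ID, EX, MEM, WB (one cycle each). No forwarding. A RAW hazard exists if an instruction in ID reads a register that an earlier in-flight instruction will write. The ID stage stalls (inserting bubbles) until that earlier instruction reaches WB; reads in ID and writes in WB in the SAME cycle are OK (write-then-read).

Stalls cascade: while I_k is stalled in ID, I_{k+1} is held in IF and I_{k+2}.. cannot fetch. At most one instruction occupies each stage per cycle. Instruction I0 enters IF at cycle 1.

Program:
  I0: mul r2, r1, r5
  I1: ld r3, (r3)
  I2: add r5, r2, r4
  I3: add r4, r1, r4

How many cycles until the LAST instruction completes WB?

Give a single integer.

I0 mul r2 <- r1,r5: IF@1 ID@2 stall=0 (-) EX@3 MEM@4 WB@5
I1 ld r3 <- r3: IF@2 ID@3 stall=0 (-) EX@4 MEM@5 WB@6
I2 add r5 <- r2,r4: IF@3 ID@4 stall=1 (RAW on I0.r2 (WB@5)) EX@6 MEM@7 WB@8
I3 add r4 <- r1,r4: IF@4 ID@6 stall=0 (-) EX@7 MEM@8 WB@9

Answer: 9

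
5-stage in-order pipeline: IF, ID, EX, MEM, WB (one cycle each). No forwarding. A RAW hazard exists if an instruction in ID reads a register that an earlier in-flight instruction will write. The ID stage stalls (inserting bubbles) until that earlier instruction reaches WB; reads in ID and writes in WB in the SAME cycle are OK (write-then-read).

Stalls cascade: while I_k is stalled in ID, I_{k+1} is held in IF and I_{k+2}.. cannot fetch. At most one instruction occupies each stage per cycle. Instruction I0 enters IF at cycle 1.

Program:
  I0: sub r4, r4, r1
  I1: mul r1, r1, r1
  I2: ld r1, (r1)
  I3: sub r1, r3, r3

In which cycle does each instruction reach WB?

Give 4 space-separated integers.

I0 sub r4 <- r4,r1: IF@1 ID@2 stall=0 (-) EX@3 MEM@4 WB@5
I1 mul r1 <- r1,r1: IF@2 ID@3 stall=0 (-) EX@4 MEM@5 WB@6
I2 ld r1 <- r1: IF@3 ID@4 stall=2 (RAW on I1.r1 (WB@6)) EX@7 MEM@8 WB@9
I3 sub r1 <- r3,r3: IF@4 ID@7 stall=0 (-) EX@8 MEM@9 WB@10

Answer: 5 6 9 10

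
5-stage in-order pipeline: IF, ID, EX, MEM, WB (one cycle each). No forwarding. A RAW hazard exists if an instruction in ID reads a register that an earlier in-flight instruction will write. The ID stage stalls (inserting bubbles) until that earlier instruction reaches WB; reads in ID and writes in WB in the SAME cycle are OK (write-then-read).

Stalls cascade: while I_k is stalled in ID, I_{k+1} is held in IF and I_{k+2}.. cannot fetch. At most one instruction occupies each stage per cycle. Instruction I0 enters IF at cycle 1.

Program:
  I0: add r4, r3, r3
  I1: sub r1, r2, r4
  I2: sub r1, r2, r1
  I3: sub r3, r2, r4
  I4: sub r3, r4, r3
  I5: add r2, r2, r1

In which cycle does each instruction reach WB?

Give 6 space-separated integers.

I0 add r4 <- r3,r3: IF@1 ID@2 stall=0 (-) EX@3 MEM@4 WB@5
I1 sub r1 <- r2,r4: IF@2 ID@3 stall=2 (RAW on I0.r4 (WB@5)) EX@6 MEM@7 WB@8
I2 sub r1 <- r2,r1: IF@3 ID@6 stall=2 (RAW on I1.r1 (WB@8)) EX@9 MEM@10 WB@11
I3 sub r3 <- r2,r4: IF@6 ID@9 stall=0 (-) EX@10 MEM@11 WB@12
I4 sub r3 <- r4,r3: IF@9 ID@10 stall=2 (RAW on I3.r3 (WB@12)) EX@13 MEM@14 WB@15
I5 add r2 <- r2,r1: IF@10 ID@13 stall=0 (-) EX@14 MEM@15 WB@16

Answer: 5 8 11 12 15 16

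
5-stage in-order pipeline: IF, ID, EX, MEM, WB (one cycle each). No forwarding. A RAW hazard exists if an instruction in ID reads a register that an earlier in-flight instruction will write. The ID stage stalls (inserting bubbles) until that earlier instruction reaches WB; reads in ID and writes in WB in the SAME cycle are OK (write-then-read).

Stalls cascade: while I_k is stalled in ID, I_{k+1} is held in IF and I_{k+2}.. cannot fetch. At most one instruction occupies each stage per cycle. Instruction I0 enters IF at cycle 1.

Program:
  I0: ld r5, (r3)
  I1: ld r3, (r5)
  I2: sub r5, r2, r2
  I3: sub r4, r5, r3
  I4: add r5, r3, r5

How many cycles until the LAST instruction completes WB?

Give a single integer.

Answer: 13

Derivation:
I0 ld r5 <- r3: IF@1 ID@2 stall=0 (-) EX@3 MEM@4 WB@5
I1 ld r3 <- r5: IF@2 ID@3 stall=2 (RAW on I0.r5 (WB@5)) EX@6 MEM@7 WB@8
I2 sub r5 <- r2,r2: IF@3 ID@6 stall=0 (-) EX@7 MEM@8 WB@9
I3 sub r4 <- r5,r3: IF@6 ID@7 stall=2 (RAW on I2.r5 (WB@9)) EX@10 MEM@11 WB@12
I4 add r5 <- r3,r5: IF@7 ID@10 stall=0 (-) EX@11 MEM@12 WB@13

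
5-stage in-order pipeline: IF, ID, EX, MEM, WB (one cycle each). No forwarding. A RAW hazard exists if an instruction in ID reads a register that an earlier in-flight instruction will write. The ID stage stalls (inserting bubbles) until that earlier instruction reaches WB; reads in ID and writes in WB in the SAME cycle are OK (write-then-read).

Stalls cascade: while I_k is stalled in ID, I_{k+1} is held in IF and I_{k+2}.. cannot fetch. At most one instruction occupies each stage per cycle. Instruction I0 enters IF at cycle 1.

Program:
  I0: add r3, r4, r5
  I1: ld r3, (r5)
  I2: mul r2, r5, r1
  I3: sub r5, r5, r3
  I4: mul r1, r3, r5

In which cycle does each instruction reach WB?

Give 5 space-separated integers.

I0 add r3 <- r4,r5: IF@1 ID@2 stall=0 (-) EX@3 MEM@4 WB@5
I1 ld r3 <- r5: IF@2 ID@3 stall=0 (-) EX@4 MEM@5 WB@6
I2 mul r2 <- r5,r1: IF@3 ID@4 stall=0 (-) EX@5 MEM@6 WB@7
I3 sub r5 <- r5,r3: IF@4 ID@5 stall=1 (RAW on I1.r3 (WB@6)) EX@7 MEM@8 WB@9
I4 mul r1 <- r3,r5: IF@5 ID@7 stall=2 (RAW on I3.r5 (WB@9)) EX@10 MEM@11 WB@12

Answer: 5 6 7 9 12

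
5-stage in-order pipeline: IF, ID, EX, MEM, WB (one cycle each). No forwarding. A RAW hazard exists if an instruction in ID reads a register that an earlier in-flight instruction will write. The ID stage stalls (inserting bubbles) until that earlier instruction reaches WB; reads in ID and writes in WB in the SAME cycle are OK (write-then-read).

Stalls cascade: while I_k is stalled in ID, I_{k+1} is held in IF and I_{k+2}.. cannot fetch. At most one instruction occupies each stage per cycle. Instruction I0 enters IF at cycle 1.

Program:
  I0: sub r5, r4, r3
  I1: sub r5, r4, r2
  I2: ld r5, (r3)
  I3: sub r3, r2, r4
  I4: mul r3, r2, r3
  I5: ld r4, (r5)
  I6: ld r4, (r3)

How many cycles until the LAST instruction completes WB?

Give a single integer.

I0 sub r5 <- r4,r3: IF@1 ID@2 stall=0 (-) EX@3 MEM@4 WB@5
I1 sub r5 <- r4,r2: IF@2 ID@3 stall=0 (-) EX@4 MEM@5 WB@6
I2 ld r5 <- r3: IF@3 ID@4 stall=0 (-) EX@5 MEM@6 WB@7
I3 sub r3 <- r2,r4: IF@4 ID@5 stall=0 (-) EX@6 MEM@7 WB@8
I4 mul r3 <- r2,r3: IF@5 ID@6 stall=2 (RAW on I3.r3 (WB@8)) EX@9 MEM@10 WB@11
I5 ld r4 <- r5: IF@6 ID@9 stall=0 (-) EX@10 MEM@11 WB@12
I6 ld r4 <- r3: IF@9 ID@10 stall=1 (RAW on I4.r3 (WB@11)) EX@12 MEM@13 WB@14

Answer: 14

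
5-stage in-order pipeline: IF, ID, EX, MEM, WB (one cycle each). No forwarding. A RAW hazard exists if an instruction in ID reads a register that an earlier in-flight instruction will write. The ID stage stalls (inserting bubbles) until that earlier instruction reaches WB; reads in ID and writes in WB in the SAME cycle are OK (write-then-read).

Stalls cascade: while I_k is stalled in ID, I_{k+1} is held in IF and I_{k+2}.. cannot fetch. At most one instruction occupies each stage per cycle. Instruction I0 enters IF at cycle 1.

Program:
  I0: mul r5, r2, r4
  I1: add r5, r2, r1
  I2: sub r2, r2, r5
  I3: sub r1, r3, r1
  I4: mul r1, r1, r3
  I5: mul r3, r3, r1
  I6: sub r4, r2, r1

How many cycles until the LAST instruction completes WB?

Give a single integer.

I0 mul r5 <- r2,r4: IF@1 ID@2 stall=0 (-) EX@3 MEM@4 WB@5
I1 add r5 <- r2,r1: IF@2 ID@3 stall=0 (-) EX@4 MEM@5 WB@6
I2 sub r2 <- r2,r5: IF@3 ID@4 stall=2 (RAW on I1.r5 (WB@6)) EX@7 MEM@8 WB@9
I3 sub r1 <- r3,r1: IF@4 ID@7 stall=0 (-) EX@8 MEM@9 WB@10
I4 mul r1 <- r1,r3: IF@7 ID@8 stall=2 (RAW on I3.r1 (WB@10)) EX@11 MEM@12 WB@13
I5 mul r3 <- r3,r1: IF@8 ID@11 stall=2 (RAW on I4.r1 (WB@13)) EX@14 MEM@15 WB@16
I6 sub r4 <- r2,r1: IF@11 ID@14 stall=0 (-) EX@15 MEM@16 WB@17

Answer: 17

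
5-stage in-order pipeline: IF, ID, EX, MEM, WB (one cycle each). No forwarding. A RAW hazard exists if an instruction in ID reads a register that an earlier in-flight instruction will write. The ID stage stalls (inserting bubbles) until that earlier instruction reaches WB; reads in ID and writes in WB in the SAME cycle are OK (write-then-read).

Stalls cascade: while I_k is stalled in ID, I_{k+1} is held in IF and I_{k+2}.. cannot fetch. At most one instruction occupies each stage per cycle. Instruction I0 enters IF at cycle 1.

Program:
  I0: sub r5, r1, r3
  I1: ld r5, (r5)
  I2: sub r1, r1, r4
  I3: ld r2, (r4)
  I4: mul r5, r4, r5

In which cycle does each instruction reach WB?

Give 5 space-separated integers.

I0 sub r5 <- r1,r3: IF@1 ID@2 stall=0 (-) EX@3 MEM@4 WB@5
I1 ld r5 <- r5: IF@2 ID@3 stall=2 (RAW on I0.r5 (WB@5)) EX@6 MEM@7 WB@8
I2 sub r1 <- r1,r4: IF@3 ID@6 stall=0 (-) EX@7 MEM@8 WB@9
I3 ld r2 <- r4: IF@6 ID@7 stall=0 (-) EX@8 MEM@9 WB@10
I4 mul r5 <- r4,r5: IF@7 ID@8 stall=0 (-) EX@9 MEM@10 WB@11

Answer: 5 8 9 10 11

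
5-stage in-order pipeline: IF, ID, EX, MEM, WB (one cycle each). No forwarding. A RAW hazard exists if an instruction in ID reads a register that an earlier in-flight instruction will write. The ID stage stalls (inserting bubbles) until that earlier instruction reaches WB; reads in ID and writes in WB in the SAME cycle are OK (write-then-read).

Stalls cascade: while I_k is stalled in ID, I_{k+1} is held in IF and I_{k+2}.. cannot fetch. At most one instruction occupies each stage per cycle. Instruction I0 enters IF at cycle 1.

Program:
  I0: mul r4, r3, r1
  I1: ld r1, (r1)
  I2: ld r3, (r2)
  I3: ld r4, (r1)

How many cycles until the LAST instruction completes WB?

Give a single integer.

I0 mul r4 <- r3,r1: IF@1 ID@2 stall=0 (-) EX@3 MEM@4 WB@5
I1 ld r1 <- r1: IF@2 ID@3 stall=0 (-) EX@4 MEM@5 WB@6
I2 ld r3 <- r2: IF@3 ID@4 stall=0 (-) EX@5 MEM@6 WB@7
I3 ld r4 <- r1: IF@4 ID@5 stall=1 (RAW on I1.r1 (WB@6)) EX@7 MEM@8 WB@9

Answer: 9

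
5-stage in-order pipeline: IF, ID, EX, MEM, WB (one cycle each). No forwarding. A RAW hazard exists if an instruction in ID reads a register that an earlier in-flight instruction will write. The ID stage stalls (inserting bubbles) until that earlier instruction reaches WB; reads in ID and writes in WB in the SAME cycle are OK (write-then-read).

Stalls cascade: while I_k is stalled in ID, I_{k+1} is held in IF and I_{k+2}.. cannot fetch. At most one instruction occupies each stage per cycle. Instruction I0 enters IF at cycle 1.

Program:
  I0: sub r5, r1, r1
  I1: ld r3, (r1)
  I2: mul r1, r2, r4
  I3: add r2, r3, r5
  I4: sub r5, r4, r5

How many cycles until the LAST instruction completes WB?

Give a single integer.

I0 sub r5 <- r1,r1: IF@1 ID@2 stall=0 (-) EX@3 MEM@4 WB@5
I1 ld r3 <- r1: IF@2 ID@3 stall=0 (-) EX@4 MEM@5 WB@6
I2 mul r1 <- r2,r4: IF@3 ID@4 stall=0 (-) EX@5 MEM@6 WB@7
I3 add r2 <- r3,r5: IF@4 ID@5 stall=1 (RAW on I1.r3 (WB@6)) EX@7 MEM@8 WB@9
I4 sub r5 <- r4,r5: IF@5 ID@7 stall=0 (-) EX@8 MEM@9 WB@10

Answer: 10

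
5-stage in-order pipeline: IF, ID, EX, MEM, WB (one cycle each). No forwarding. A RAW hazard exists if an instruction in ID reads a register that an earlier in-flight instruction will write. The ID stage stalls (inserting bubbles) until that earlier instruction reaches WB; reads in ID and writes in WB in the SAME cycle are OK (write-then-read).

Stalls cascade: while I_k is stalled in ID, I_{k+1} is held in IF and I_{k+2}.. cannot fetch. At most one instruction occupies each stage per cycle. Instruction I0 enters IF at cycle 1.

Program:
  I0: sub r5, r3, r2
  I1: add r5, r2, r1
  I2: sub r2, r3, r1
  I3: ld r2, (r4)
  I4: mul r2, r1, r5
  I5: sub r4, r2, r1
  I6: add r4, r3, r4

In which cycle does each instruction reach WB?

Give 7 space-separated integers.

Answer: 5 6 7 8 9 12 15

Derivation:
I0 sub r5 <- r3,r2: IF@1 ID@2 stall=0 (-) EX@3 MEM@4 WB@5
I1 add r5 <- r2,r1: IF@2 ID@3 stall=0 (-) EX@4 MEM@5 WB@6
I2 sub r2 <- r3,r1: IF@3 ID@4 stall=0 (-) EX@5 MEM@6 WB@7
I3 ld r2 <- r4: IF@4 ID@5 stall=0 (-) EX@6 MEM@7 WB@8
I4 mul r2 <- r1,r5: IF@5 ID@6 stall=0 (-) EX@7 MEM@8 WB@9
I5 sub r4 <- r2,r1: IF@6 ID@7 stall=2 (RAW on I4.r2 (WB@9)) EX@10 MEM@11 WB@12
I6 add r4 <- r3,r4: IF@7 ID@10 stall=2 (RAW on I5.r4 (WB@12)) EX@13 MEM@14 WB@15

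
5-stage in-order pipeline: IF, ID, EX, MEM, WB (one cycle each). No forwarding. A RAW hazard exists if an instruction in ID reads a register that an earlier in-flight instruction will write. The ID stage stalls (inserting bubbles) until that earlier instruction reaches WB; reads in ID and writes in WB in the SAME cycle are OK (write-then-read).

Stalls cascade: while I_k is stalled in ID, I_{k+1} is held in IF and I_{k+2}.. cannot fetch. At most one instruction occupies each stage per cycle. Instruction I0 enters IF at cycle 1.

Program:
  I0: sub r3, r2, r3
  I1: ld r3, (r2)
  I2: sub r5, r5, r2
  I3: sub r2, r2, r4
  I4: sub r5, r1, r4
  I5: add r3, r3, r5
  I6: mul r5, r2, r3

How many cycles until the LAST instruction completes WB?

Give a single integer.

I0 sub r3 <- r2,r3: IF@1 ID@2 stall=0 (-) EX@3 MEM@4 WB@5
I1 ld r3 <- r2: IF@2 ID@3 stall=0 (-) EX@4 MEM@5 WB@6
I2 sub r5 <- r5,r2: IF@3 ID@4 stall=0 (-) EX@5 MEM@6 WB@7
I3 sub r2 <- r2,r4: IF@4 ID@5 stall=0 (-) EX@6 MEM@7 WB@8
I4 sub r5 <- r1,r4: IF@5 ID@6 stall=0 (-) EX@7 MEM@8 WB@9
I5 add r3 <- r3,r5: IF@6 ID@7 stall=2 (RAW on I4.r5 (WB@9)) EX@10 MEM@11 WB@12
I6 mul r5 <- r2,r3: IF@7 ID@10 stall=2 (RAW on I5.r3 (WB@12)) EX@13 MEM@14 WB@15

Answer: 15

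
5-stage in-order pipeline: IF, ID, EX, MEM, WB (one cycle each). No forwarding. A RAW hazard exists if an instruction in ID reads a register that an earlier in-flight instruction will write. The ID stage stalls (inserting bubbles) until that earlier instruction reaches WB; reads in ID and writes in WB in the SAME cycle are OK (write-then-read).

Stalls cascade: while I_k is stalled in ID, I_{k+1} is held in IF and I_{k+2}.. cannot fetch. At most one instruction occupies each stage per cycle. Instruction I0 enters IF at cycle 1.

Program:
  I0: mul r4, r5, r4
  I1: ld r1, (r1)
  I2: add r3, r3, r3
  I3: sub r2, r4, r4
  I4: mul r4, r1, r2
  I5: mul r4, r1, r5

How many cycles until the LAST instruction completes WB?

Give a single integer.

Answer: 12

Derivation:
I0 mul r4 <- r5,r4: IF@1 ID@2 stall=0 (-) EX@3 MEM@4 WB@5
I1 ld r1 <- r1: IF@2 ID@3 stall=0 (-) EX@4 MEM@5 WB@6
I2 add r3 <- r3,r3: IF@3 ID@4 stall=0 (-) EX@5 MEM@6 WB@7
I3 sub r2 <- r4,r4: IF@4 ID@5 stall=0 (-) EX@6 MEM@7 WB@8
I4 mul r4 <- r1,r2: IF@5 ID@6 stall=2 (RAW on I3.r2 (WB@8)) EX@9 MEM@10 WB@11
I5 mul r4 <- r1,r5: IF@6 ID@9 stall=0 (-) EX@10 MEM@11 WB@12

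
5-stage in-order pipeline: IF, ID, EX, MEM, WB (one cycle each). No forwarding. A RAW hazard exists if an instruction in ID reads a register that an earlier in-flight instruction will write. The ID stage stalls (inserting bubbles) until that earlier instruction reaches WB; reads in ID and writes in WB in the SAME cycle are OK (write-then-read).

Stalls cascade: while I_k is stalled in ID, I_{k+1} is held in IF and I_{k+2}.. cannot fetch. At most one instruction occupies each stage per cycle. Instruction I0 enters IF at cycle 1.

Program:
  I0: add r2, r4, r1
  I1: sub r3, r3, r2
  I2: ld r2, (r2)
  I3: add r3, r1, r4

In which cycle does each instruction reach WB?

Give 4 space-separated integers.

Answer: 5 8 9 10

Derivation:
I0 add r2 <- r4,r1: IF@1 ID@2 stall=0 (-) EX@3 MEM@4 WB@5
I1 sub r3 <- r3,r2: IF@2 ID@3 stall=2 (RAW on I0.r2 (WB@5)) EX@6 MEM@7 WB@8
I2 ld r2 <- r2: IF@3 ID@6 stall=0 (-) EX@7 MEM@8 WB@9
I3 add r3 <- r1,r4: IF@6 ID@7 stall=0 (-) EX@8 MEM@9 WB@10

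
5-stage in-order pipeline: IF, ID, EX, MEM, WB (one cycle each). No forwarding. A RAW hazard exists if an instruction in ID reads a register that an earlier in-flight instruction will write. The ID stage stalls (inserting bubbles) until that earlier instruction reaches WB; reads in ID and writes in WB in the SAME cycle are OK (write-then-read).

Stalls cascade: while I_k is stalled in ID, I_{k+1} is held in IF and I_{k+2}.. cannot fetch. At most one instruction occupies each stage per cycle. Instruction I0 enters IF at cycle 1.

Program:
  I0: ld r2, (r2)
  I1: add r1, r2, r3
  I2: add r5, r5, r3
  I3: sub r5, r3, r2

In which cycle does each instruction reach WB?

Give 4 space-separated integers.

I0 ld r2 <- r2: IF@1 ID@2 stall=0 (-) EX@3 MEM@4 WB@5
I1 add r1 <- r2,r3: IF@2 ID@3 stall=2 (RAW on I0.r2 (WB@5)) EX@6 MEM@7 WB@8
I2 add r5 <- r5,r3: IF@3 ID@6 stall=0 (-) EX@7 MEM@8 WB@9
I3 sub r5 <- r3,r2: IF@6 ID@7 stall=0 (-) EX@8 MEM@9 WB@10

Answer: 5 8 9 10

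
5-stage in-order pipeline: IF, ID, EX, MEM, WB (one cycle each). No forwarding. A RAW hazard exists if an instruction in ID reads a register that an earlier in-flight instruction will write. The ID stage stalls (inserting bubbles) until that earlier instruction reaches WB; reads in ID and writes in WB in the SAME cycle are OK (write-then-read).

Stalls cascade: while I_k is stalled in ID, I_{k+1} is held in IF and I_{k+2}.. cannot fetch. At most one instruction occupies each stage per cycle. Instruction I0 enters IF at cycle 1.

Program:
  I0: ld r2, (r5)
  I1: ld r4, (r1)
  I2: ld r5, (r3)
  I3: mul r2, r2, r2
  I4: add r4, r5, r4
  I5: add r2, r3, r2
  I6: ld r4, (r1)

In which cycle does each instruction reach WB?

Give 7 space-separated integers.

I0 ld r2 <- r5: IF@1 ID@2 stall=0 (-) EX@3 MEM@4 WB@5
I1 ld r4 <- r1: IF@2 ID@3 stall=0 (-) EX@4 MEM@5 WB@6
I2 ld r5 <- r3: IF@3 ID@4 stall=0 (-) EX@5 MEM@6 WB@7
I3 mul r2 <- r2,r2: IF@4 ID@5 stall=0 (-) EX@6 MEM@7 WB@8
I4 add r4 <- r5,r4: IF@5 ID@6 stall=1 (RAW on I2.r5 (WB@7)) EX@8 MEM@9 WB@10
I5 add r2 <- r3,r2: IF@6 ID@8 stall=0 (-) EX@9 MEM@10 WB@11
I6 ld r4 <- r1: IF@8 ID@9 stall=0 (-) EX@10 MEM@11 WB@12

Answer: 5 6 7 8 10 11 12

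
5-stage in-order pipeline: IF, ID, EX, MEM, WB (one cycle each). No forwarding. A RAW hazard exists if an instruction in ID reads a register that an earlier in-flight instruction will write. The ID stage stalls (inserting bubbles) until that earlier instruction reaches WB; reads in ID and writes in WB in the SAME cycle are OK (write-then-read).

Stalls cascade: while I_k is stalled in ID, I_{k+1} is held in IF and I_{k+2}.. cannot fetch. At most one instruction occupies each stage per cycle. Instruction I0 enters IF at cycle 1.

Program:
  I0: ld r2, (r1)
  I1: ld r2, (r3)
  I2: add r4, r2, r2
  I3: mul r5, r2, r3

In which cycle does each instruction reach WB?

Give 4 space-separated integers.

I0 ld r2 <- r1: IF@1 ID@2 stall=0 (-) EX@3 MEM@4 WB@5
I1 ld r2 <- r3: IF@2 ID@3 stall=0 (-) EX@4 MEM@5 WB@6
I2 add r4 <- r2,r2: IF@3 ID@4 stall=2 (RAW on I1.r2 (WB@6)) EX@7 MEM@8 WB@9
I3 mul r5 <- r2,r3: IF@4 ID@7 stall=0 (-) EX@8 MEM@9 WB@10

Answer: 5 6 9 10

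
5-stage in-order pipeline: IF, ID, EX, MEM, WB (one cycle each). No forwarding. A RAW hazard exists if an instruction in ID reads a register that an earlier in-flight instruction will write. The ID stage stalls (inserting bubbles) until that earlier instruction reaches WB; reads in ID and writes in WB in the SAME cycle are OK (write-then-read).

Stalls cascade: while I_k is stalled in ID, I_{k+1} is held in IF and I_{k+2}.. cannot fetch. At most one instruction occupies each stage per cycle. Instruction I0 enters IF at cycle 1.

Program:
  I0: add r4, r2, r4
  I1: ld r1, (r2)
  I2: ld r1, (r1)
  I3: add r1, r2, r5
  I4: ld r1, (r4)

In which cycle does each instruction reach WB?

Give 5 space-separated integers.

I0 add r4 <- r2,r4: IF@1 ID@2 stall=0 (-) EX@3 MEM@4 WB@5
I1 ld r1 <- r2: IF@2 ID@3 stall=0 (-) EX@4 MEM@5 WB@6
I2 ld r1 <- r1: IF@3 ID@4 stall=2 (RAW on I1.r1 (WB@6)) EX@7 MEM@8 WB@9
I3 add r1 <- r2,r5: IF@4 ID@7 stall=0 (-) EX@8 MEM@9 WB@10
I4 ld r1 <- r4: IF@7 ID@8 stall=0 (-) EX@9 MEM@10 WB@11

Answer: 5 6 9 10 11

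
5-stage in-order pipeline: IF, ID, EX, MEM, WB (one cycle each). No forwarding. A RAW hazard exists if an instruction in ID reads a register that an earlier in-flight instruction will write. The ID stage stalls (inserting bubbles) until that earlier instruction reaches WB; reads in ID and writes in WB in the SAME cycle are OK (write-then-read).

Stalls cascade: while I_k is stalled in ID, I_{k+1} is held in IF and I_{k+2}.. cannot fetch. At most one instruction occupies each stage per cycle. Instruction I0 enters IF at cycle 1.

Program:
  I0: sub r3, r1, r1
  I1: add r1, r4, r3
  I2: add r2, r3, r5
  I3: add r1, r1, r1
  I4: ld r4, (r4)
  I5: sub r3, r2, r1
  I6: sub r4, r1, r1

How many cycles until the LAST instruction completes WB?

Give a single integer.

I0 sub r3 <- r1,r1: IF@1 ID@2 stall=0 (-) EX@3 MEM@4 WB@5
I1 add r1 <- r4,r3: IF@2 ID@3 stall=2 (RAW on I0.r3 (WB@5)) EX@6 MEM@7 WB@8
I2 add r2 <- r3,r5: IF@3 ID@6 stall=0 (-) EX@7 MEM@8 WB@9
I3 add r1 <- r1,r1: IF@6 ID@7 stall=1 (RAW on I1.r1 (WB@8)) EX@9 MEM@10 WB@11
I4 ld r4 <- r4: IF@7 ID@9 stall=0 (-) EX@10 MEM@11 WB@12
I5 sub r3 <- r2,r1: IF@9 ID@10 stall=1 (RAW on I3.r1 (WB@11)) EX@12 MEM@13 WB@14
I6 sub r4 <- r1,r1: IF@10 ID@12 stall=0 (-) EX@13 MEM@14 WB@15

Answer: 15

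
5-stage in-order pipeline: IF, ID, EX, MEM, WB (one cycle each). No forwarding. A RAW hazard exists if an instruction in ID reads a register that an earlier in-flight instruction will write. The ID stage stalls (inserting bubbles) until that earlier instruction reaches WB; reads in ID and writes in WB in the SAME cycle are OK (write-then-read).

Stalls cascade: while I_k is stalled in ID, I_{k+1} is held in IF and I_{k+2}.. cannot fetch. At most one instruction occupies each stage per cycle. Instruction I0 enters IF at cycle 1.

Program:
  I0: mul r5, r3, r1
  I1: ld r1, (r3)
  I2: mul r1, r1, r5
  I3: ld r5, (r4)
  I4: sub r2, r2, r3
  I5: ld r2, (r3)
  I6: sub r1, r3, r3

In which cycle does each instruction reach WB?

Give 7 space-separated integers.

I0 mul r5 <- r3,r1: IF@1 ID@2 stall=0 (-) EX@3 MEM@4 WB@5
I1 ld r1 <- r3: IF@2 ID@3 stall=0 (-) EX@4 MEM@5 WB@6
I2 mul r1 <- r1,r5: IF@3 ID@4 stall=2 (RAW on I1.r1 (WB@6)) EX@7 MEM@8 WB@9
I3 ld r5 <- r4: IF@4 ID@7 stall=0 (-) EX@8 MEM@9 WB@10
I4 sub r2 <- r2,r3: IF@7 ID@8 stall=0 (-) EX@9 MEM@10 WB@11
I5 ld r2 <- r3: IF@8 ID@9 stall=0 (-) EX@10 MEM@11 WB@12
I6 sub r1 <- r3,r3: IF@9 ID@10 stall=0 (-) EX@11 MEM@12 WB@13

Answer: 5 6 9 10 11 12 13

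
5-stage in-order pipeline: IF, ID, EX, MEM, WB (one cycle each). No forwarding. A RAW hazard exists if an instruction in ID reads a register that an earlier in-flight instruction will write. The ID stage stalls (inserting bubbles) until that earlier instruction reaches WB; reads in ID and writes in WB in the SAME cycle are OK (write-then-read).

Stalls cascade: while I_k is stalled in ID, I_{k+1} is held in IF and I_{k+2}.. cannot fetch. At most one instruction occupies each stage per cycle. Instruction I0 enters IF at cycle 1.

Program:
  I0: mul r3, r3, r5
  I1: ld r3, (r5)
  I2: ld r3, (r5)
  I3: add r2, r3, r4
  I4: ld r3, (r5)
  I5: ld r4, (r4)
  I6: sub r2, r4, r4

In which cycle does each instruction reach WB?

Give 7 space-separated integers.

Answer: 5 6 7 10 11 12 15

Derivation:
I0 mul r3 <- r3,r5: IF@1 ID@2 stall=0 (-) EX@3 MEM@4 WB@5
I1 ld r3 <- r5: IF@2 ID@3 stall=0 (-) EX@4 MEM@5 WB@6
I2 ld r3 <- r5: IF@3 ID@4 stall=0 (-) EX@5 MEM@6 WB@7
I3 add r2 <- r3,r4: IF@4 ID@5 stall=2 (RAW on I2.r3 (WB@7)) EX@8 MEM@9 WB@10
I4 ld r3 <- r5: IF@5 ID@8 stall=0 (-) EX@9 MEM@10 WB@11
I5 ld r4 <- r4: IF@8 ID@9 stall=0 (-) EX@10 MEM@11 WB@12
I6 sub r2 <- r4,r4: IF@9 ID@10 stall=2 (RAW on I5.r4 (WB@12)) EX@13 MEM@14 WB@15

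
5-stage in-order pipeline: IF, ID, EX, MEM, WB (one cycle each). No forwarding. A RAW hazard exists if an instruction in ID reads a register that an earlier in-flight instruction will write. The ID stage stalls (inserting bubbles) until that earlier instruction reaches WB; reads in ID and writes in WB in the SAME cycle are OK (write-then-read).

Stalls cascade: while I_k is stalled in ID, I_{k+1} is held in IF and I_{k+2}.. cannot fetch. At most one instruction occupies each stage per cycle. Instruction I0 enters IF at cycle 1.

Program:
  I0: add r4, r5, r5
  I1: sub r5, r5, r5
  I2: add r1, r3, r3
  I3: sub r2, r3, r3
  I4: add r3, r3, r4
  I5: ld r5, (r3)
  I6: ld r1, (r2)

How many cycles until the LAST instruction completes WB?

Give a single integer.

Answer: 13

Derivation:
I0 add r4 <- r5,r5: IF@1 ID@2 stall=0 (-) EX@3 MEM@4 WB@5
I1 sub r5 <- r5,r5: IF@2 ID@3 stall=0 (-) EX@4 MEM@5 WB@6
I2 add r1 <- r3,r3: IF@3 ID@4 stall=0 (-) EX@5 MEM@6 WB@7
I3 sub r2 <- r3,r3: IF@4 ID@5 stall=0 (-) EX@6 MEM@7 WB@8
I4 add r3 <- r3,r4: IF@5 ID@6 stall=0 (-) EX@7 MEM@8 WB@9
I5 ld r5 <- r3: IF@6 ID@7 stall=2 (RAW on I4.r3 (WB@9)) EX@10 MEM@11 WB@12
I6 ld r1 <- r2: IF@7 ID@10 stall=0 (-) EX@11 MEM@12 WB@13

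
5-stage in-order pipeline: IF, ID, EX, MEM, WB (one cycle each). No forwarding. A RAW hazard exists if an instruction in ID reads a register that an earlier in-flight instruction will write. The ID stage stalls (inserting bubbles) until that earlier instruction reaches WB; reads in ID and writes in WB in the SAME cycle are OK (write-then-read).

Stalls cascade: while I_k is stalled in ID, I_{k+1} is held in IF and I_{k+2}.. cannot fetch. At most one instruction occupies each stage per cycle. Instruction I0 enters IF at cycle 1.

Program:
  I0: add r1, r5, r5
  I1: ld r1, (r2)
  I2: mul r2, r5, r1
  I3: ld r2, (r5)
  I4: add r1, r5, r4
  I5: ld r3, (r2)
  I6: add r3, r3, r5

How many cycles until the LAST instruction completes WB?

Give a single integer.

Answer: 16

Derivation:
I0 add r1 <- r5,r5: IF@1 ID@2 stall=0 (-) EX@3 MEM@4 WB@5
I1 ld r1 <- r2: IF@2 ID@3 stall=0 (-) EX@4 MEM@5 WB@6
I2 mul r2 <- r5,r1: IF@3 ID@4 stall=2 (RAW on I1.r1 (WB@6)) EX@7 MEM@8 WB@9
I3 ld r2 <- r5: IF@4 ID@7 stall=0 (-) EX@8 MEM@9 WB@10
I4 add r1 <- r5,r4: IF@7 ID@8 stall=0 (-) EX@9 MEM@10 WB@11
I5 ld r3 <- r2: IF@8 ID@9 stall=1 (RAW on I3.r2 (WB@10)) EX@11 MEM@12 WB@13
I6 add r3 <- r3,r5: IF@9 ID@11 stall=2 (RAW on I5.r3 (WB@13)) EX@14 MEM@15 WB@16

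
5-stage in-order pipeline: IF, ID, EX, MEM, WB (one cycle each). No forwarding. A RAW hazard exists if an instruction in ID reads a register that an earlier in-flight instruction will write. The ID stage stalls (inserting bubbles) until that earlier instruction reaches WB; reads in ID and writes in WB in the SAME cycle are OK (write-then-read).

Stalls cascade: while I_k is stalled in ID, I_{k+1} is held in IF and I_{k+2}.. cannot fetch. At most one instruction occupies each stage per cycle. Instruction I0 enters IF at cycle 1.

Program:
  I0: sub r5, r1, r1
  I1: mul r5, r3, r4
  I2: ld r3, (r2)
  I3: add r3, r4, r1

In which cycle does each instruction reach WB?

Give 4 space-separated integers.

I0 sub r5 <- r1,r1: IF@1 ID@2 stall=0 (-) EX@3 MEM@4 WB@5
I1 mul r5 <- r3,r4: IF@2 ID@3 stall=0 (-) EX@4 MEM@5 WB@6
I2 ld r3 <- r2: IF@3 ID@4 stall=0 (-) EX@5 MEM@6 WB@7
I3 add r3 <- r4,r1: IF@4 ID@5 stall=0 (-) EX@6 MEM@7 WB@8

Answer: 5 6 7 8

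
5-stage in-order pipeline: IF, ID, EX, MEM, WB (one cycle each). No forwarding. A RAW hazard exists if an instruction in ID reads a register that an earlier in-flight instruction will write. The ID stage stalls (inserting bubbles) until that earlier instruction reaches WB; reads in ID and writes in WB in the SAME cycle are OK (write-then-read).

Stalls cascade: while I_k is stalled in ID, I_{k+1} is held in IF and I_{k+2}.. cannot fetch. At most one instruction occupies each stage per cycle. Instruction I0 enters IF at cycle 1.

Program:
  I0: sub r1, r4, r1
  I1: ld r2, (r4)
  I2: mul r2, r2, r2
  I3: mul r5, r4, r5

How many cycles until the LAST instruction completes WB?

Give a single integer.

I0 sub r1 <- r4,r1: IF@1 ID@2 stall=0 (-) EX@3 MEM@4 WB@5
I1 ld r2 <- r4: IF@2 ID@3 stall=0 (-) EX@4 MEM@5 WB@6
I2 mul r2 <- r2,r2: IF@3 ID@4 stall=2 (RAW on I1.r2 (WB@6)) EX@7 MEM@8 WB@9
I3 mul r5 <- r4,r5: IF@4 ID@7 stall=0 (-) EX@8 MEM@9 WB@10

Answer: 10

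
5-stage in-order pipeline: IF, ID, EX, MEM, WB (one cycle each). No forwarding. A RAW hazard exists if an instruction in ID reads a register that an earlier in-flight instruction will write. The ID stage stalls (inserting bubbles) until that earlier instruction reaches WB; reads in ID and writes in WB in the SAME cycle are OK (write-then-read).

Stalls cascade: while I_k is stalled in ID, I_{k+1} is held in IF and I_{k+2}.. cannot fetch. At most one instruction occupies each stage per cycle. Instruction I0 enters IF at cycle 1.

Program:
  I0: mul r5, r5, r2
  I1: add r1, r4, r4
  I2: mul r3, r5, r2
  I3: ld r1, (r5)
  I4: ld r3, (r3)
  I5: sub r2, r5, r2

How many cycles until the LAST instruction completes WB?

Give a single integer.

I0 mul r5 <- r5,r2: IF@1 ID@2 stall=0 (-) EX@3 MEM@4 WB@5
I1 add r1 <- r4,r4: IF@2 ID@3 stall=0 (-) EX@4 MEM@5 WB@6
I2 mul r3 <- r5,r2: IF@3 ID@4 stall=1 (RAW on I0.r5 (WB@5)) EX@6 MEM@7 WB@8
I3 ld r1 <- r5: IF@4 ID@6 stall=0 (-) EX@7 MEM@8 WB@9
I4 ld r3 <- r3: IF@6 ID@7 stall=1 (RAW on I2.r3 (WB@8)) EX@9 MEM@10 WB@11
I5 sub r2 <- r5,r2: IF@7 ID@9 stall=0 (-) EX@10 MEM@11 WB@12

Answer: 12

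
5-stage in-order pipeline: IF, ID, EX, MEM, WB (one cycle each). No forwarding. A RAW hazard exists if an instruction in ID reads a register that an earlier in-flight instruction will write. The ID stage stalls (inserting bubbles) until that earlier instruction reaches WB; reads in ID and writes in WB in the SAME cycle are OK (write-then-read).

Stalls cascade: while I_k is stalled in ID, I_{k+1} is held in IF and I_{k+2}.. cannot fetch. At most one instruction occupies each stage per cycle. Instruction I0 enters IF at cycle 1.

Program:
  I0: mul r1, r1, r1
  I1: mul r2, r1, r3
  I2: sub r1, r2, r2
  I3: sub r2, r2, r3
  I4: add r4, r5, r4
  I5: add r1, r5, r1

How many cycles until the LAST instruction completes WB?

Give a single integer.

I0 mul r1 <- r1,r1: IF@1 ID@2 stall=0 (-) EX@3 MEM@4 WB@5
I1 mul r2 <- r1,r3: IF@2 ID@3 stall=2 (RAW on I0.r1 (WB@5)) EX@6 MEM@7 WB@8
I2 sub r1 <- r2,r2: IF@3 ID@6 stall=2 (RAW on I1.r2 (WB@8)) EX@9 MEM@10 WB@11
I3 sub r2 <- r2,r3: IF@6 ID@9 stall=0 (-) EX@10 MEM@11 WB@12
I4 add r4 <- r5,r4: IF@9 ID@10 stall=0 (-) EX@11 MEM@12 WB@13
I5 add r1 <- r5,r1: IF@10 ID@11 stall=0 (-) EX@12 MEM@13 WB@14

Answer: 14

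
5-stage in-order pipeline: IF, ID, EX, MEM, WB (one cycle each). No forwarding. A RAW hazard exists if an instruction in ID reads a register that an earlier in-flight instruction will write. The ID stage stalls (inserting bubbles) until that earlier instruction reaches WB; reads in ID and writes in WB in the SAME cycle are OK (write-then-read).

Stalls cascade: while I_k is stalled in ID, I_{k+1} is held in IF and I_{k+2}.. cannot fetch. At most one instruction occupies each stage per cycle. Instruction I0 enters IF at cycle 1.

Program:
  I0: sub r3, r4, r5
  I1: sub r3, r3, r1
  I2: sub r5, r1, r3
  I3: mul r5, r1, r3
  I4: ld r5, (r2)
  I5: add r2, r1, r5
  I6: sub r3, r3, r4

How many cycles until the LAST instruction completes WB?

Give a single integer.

I0 sub r3 <- r4,r5: IF@1 ID@2 stall=0 (-) EX@3 MEM@4 WB@5
I1 sub r3 <- r3,r1: IF@2 ID@3 stall=2 (RAW on I0.r3 (WB@5)) EX@6 MEM@7 WB@8
I2 sub r5 <- r1,r3: IF@3 ID@6 stall=2 (RAW on I1.r3 (WB@8)) EX@9 MEM@10 WB@11
I3 mul r5 <- r1,r3: IF@6 ID@9 stall=0 (-) EX@10 MEM@11 WB@12
I4 ld r5 <- r2: IF@9 ID@10 stall=0 (-) EX@11 MEM@12 WB@13
I5 add r2 <- r1,r5: IF@10 ID@11 stall=2 (RAW on I4.r5 (WB@13)) EX@14 MEM@15 WB@16
I6 sub r3 <- r3,r4: IF@11 ID@14 stall=0 (-) EX@15 MEM@16 WB@17

Answer: 17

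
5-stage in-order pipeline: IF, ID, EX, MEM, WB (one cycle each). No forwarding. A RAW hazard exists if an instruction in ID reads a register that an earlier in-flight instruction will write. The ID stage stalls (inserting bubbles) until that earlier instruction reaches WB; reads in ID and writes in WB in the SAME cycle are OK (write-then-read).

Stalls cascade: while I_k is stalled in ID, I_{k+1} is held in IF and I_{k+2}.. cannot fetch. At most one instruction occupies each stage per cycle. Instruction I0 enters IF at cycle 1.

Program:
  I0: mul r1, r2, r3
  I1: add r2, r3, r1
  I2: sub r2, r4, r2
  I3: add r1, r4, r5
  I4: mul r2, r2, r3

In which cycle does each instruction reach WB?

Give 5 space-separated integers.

I0 mul r1 <- r2,r3: IF@1 ID@2 stall=0 (-) EX@3 MEM@4 WB@5
I1 add r2 <- r3,r1: IF@2 ID@3 stall=2 (RAW on I0.r1 (WB@5)) EX@6 MEM@7 WB@8
I2 sub r2 <- r4,r2: IF@3 ID@6 stall=2 (RAW on I1.r2 (WB@8)) EX@9 MEM@10 WB@11
I3 add r1 <- r4,r5: IF@6 ID@9 stall=0 (-) EX@10 MEM@11 WB@12
I4 mul r2 <- r2,r3: IF@9 ID@10 stall=1 (RAW on I2.r2 (WB@11)) EX@12 MEM@13 WB@14

Answer: 5 8 11 12 14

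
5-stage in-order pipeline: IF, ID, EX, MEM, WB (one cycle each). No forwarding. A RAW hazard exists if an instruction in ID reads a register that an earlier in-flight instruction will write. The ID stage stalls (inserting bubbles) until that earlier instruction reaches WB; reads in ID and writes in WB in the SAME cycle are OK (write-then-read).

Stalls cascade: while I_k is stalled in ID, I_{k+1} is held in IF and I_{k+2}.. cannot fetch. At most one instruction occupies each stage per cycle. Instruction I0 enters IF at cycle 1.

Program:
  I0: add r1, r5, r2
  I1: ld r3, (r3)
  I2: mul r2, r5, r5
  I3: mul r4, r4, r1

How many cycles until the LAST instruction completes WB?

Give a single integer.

I0 add r1 <- r5,r2: IF@1 ID@2 stall=0 (-) EX@3 MEM@4 WB@5
I1 ld r3 <- r3: IF@2 ID@3 stall=0 (-) EX@4 MEM@5 WB@6
I2 mul r2 <- r5,r5: IF@3 ID@4 stall=0 (-) EX@5 MEM@6 WB@7
I3 mul r4 <- r4,r1: IF@4 ID@5 stall=0 (-) EX@6 MEM@7 WB@8

Answer: 8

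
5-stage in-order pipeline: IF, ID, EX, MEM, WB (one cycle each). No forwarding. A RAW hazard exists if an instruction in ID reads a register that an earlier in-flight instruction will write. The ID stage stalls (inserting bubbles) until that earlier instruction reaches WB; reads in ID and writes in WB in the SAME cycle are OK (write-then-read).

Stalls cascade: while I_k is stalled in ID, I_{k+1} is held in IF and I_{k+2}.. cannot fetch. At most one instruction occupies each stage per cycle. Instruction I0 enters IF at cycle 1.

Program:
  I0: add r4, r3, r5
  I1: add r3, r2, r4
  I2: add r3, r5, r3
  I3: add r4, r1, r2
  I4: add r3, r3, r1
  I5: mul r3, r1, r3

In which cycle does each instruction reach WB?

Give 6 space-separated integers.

Answer: 5 8 11 12 14 17

Derivation:
I0 add r4 <- r3,r5: IF@1 ID@2 stall=0 (-) EX@3 MEM@4 WB@5
I1 add r3 <- r2,r4: IF@2 ID@3 stall=2 (RAW on I0.r4 (WB@5)) EX@6 MEM@7 WB@8
I2 add r3 <- r5,r3: IF@3 ID@6 stall=2 (RAW on I1.r3 (WB@8)) EX@9 MEM@10 WB@11
I3 add r4 <- r1,r2: IF@6 ID@9 stall=0 (-) EX@10 MEM@11 WB@12
I4 add r3 <- r3,r1: IF@9 ID@10 stall=1 (RAW on I2.r3 (WB@11)) EX@12 MEM@13 WB@14
I5 mul r3 <- r1,r3: IF@10 ID@12 stall=2 (RAW on I4.r3 (WB@14)) EX@15 MEM@16 WB@17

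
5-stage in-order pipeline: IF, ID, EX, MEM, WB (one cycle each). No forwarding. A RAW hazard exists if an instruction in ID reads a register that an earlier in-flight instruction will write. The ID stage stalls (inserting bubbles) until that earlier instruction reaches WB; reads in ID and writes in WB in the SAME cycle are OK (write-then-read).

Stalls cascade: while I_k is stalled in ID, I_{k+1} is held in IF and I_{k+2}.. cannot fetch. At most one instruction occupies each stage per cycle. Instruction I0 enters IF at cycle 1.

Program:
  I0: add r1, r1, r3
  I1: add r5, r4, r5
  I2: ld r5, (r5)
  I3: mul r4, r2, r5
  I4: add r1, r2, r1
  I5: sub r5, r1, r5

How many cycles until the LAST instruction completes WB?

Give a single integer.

I0 add r1 <- r1,r3: IF@1 ID@2 stall=0 (-) EX@3 MEM@4 WB@5
I1 add r5 <- r4,r5: IF@2 ID@3 stall=0 (-) EX@4 MEM@5 WB@6
I2 ld r5 <- r5: IF@3 ID@4 stall=2 (RAW on I1.r5 (WB@6)) EX@7 MEM@8 WB@9
I3 mul r4 <- r2,r5: IF@4 ID@7 stall=2 (RAW on I2.r5 (WB@9)) EX@10 MEM@11 WB@12
I4 add r1 <- r2,r1: IF@7 ID@10 stall=0 (-) EX@11 MEM@12 WB@13
I5 sub r5 <- r1,r5: IF@10 ID@11 stall=2 (RAW on I4.r1 (WB@13)) EX@14 MEM@15 WB@16

Answer: 16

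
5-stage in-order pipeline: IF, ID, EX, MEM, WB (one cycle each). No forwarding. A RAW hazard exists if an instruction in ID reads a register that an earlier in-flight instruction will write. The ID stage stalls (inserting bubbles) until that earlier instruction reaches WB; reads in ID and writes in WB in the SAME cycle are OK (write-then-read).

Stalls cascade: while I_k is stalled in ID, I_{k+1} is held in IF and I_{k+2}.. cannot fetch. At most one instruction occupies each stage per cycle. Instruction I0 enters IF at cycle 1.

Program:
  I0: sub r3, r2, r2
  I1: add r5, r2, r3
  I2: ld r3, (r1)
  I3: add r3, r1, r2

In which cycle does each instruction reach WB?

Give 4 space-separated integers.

I0 sub r3 <- r2,r2: IF@1 ID@2 stall=0 (-) EX@3 MEM@4 WB@5
I1 add r5 <- r2,r3: IF@2 ID@3 stall=2 (RAW on I0.r3 (WB@5)) EX@6 MEM@7 WB@8
I2 ld r3 <- r1: IF@3 ID@6 stall=0 (-) EX@7 MEM@8 WB@9
I3 add r3 <- r1,r2: IF@6 ID@7 stall=0 (-) EX@8 MEM@9 WB@10

Answer: 5 8 9 10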